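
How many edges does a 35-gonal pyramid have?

A pyramid on an n-gon base has one n-gon and n triangles: V = 35 + 1 = 36, E = 2·35 = 70, F = 35 + 1 = 36.

70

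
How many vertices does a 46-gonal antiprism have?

An antiprism on an n-gon has two n-gon caps and 2n triangles: V = 2·46 = 92, E = 4·46 = 184, F = 2·46 + 2 = 94.

92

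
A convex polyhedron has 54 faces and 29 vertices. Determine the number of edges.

Here V − E + F = 2.
E = V + F − (2) = 29 + 54 − (2) = 81.

81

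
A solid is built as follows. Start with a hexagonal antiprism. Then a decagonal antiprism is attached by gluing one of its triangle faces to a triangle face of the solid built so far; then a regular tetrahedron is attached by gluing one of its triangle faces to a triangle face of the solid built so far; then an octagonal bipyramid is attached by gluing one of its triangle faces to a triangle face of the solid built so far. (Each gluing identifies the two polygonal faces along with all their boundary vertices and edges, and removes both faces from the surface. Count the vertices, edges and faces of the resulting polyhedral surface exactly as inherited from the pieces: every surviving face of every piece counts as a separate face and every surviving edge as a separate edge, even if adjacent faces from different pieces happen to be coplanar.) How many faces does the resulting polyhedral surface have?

50

A hexagonal antiprism: V=12, E=24, F=14.
Attach a decagonal antiprism (V=20, E=40, F=22) along a 3-gon: merge 3 vertices and 3 edges, delete both glued faces → V=29, E=61, F=34.
Attach a regular tetrahedron (V=4, E=6, F=4) along a 3-gon: merge 3 vertices and 3 edges, delete both glued faces → V=30, E=64, F=36.
Attach an octagonal bipyramid (V=10, E=24, F=16) along a 3-gon: merge 3 vertices and 3 edges, delete both glued faces → V=37, E=85, F=50.
Check: V − E + F = 37 − 85 + 50 = 2.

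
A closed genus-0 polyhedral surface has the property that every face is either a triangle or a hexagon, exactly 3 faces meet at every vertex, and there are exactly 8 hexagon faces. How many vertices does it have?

Let x be the number of triangles; then F = 8 + x.
Edge–face incidences: 2E = 6·8 + 3·x = 48 + 3x.
Every vertex has degree 3, so 3V = 2E.
Euler: V − E + F = 2 ⇒ (2E)/3 − E + (8 + x) = 2.
Multiply by 6: 2·(2E) − 3·(2E) + 6·(8 + x) = 12, i.e. 48 + 6x − (48 + 3x) = 12.
Collecting terms: 3x = 12, so x = 4.
Then 2E = 48 + 3·4 = 60, so E = 30, V = 2E/3 = 20, F = 8 + 4 = 12.

20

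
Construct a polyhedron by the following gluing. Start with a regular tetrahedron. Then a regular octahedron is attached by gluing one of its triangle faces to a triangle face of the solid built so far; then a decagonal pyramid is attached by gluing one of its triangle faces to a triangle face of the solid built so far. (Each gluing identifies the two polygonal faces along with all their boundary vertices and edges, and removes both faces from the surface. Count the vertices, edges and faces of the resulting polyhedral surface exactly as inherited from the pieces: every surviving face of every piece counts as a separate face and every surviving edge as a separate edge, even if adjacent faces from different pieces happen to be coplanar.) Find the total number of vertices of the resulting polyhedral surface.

15

A regular tetrahedron: V=4, E=6, F=4.
Attach a regular octahedron (V=6, E=12, F=8) along a 3-gon: merge 3 vertices and 3 edges, delete both glued faces → V=7, E=15, F=10.
Attach a decagonal pyramid (V=11, E=20, F=11) along a 3-gon: merge 3 vertices and 3 edges, delete both glued faces → V=15, E=32, F=19.
Check: V − E + F = 15 − 32 + 19 = 2.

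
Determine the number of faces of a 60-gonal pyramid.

A pyramid on an n-gon base has one n-gon and n triangles: V = 60 + 1 = 61, E = 2·60 = 120, F = 60 + 1 = 61.

61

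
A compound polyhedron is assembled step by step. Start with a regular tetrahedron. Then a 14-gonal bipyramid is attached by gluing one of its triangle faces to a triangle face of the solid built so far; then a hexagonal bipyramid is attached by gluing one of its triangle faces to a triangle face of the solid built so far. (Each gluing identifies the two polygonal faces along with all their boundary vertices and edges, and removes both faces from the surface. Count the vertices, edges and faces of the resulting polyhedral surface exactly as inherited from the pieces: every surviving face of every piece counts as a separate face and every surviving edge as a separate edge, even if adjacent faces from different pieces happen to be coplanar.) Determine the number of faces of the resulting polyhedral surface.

40

A regular tetrahedron: V=4, E=6, F=4.
Attach a 14-gonal bipyramid (V=16, E=42, F=28) along a 3-gon: merge 3 vertices and 3 edges, delete both glued faces → V=17, E=45, F=30.
Attach a hexagonal bipyramid (V=8, E=18, F=12) along a 3-gon: merge 3 vertices and 3 edges, delete both glued faces → V=22, E=60, F=40.
Check: V − E + F = 22 − 60 + 40 = 2.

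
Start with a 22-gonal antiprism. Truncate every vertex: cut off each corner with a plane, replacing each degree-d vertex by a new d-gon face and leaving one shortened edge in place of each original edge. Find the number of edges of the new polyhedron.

The base solid has V = 44, E = 88, F = 46.
Truncation replaces each original edge-end by a new vertex, so V′ = 2E = 176.
Each original edge survives, and each old vertex of degree d contributes d new edges; summing degrees gives Σd = 2E, so E′ = E + 2E = 3E = 264.
Each original face survives and each original vertex becomes one new face: F′ = F + V = 90.

264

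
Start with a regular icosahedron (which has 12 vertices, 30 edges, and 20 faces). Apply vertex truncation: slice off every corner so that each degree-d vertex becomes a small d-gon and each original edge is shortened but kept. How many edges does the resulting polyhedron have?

90

Truncation replaces each original edge-end by a new vertex, so V′ = 2E = 60.
Each original edge survives, and each old vertex of degree d contributes d new edges; summing degrees gives Σd = 2E, so E′ = E + 2E = 3E = 90.
Each original face survives and each original vertex becomes one new face: F′ = F + V = 32.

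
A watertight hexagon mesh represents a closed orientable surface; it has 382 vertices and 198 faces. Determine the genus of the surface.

8

Every face is a hexagon, so 2E = 6·198 = 1188, giving E = 594.
χ = V − E + F = 382 − 594 + 198 = -14.
For a closed orientable surface χ = 2 − 2g, so g = (2 − (-14))/2 = 8.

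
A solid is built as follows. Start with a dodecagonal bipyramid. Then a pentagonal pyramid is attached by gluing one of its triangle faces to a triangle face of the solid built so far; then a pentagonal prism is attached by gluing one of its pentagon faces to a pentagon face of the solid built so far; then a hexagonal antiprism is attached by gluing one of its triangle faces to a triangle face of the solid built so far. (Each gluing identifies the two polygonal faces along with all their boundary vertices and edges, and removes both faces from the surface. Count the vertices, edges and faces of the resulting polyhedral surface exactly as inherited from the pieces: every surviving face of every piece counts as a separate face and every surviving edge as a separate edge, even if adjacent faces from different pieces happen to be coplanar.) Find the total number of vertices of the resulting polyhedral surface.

A dodecagonal bipyramid: V=14, E=36, F=24.
Attach a pentagonal pyramid (V=6, E=10, F=6) along a 3-gon: merge 3 vertices and 3 edges, delete both glued faces → V=17, E=43, F=28.
Attach a pentagonal prism (V=10, E=15, F=7) along a 5-gon: merge 5 vertices and 5 edges, delete both glued faces → V=22, E=53, F=33.
Attach a hexagonal antiprism (V=12, E=24, F=14) along a 3-gon: merge 3 vertices and 3 edges, delete both glued faces → V=31, E=74, F=45.
Check: V − E + F = 31 − 74 + 45 = 2.

31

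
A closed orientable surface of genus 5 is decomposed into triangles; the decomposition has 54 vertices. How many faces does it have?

124

χ = 2 − 2·5 = -8, and every face is a triangle so 3F = 2E.
V − E + F = -8 with E = 3F/2 gives 54 − (3/2 − 1)·F = -8, so F = 124 and E = 186.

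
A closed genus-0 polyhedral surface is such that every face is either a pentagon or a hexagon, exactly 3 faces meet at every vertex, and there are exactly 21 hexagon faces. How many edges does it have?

Let x be the number of pentagons; then F = 21 + x.
Edge–face incidences: 2E = 6·21 + 5·x = 126 + 5x.
Every vertex has degree 3, so 3V = 2E.
Euler: V − E + F = 2 ⇒ (2E)/3 − E + (21 + x) = 2.
Multiply by 6: 2·(2E) − 3·(2E) + 6·(21 + x) = 12, i.e. 126 + 6x − (126 + 5x) = 12.
Collecting terms: x = 12.
Then 2E = 126 + 5·12 = 186, so E = 93, V = 2E/3 = 62, F = 21 + 12 = 33.

93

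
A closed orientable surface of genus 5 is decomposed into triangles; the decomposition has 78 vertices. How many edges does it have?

χ = 2 − 2·5 = -8, and every face is a triangle so 3F = 2E.
V − E + F = -8 with E = 3F/2 gives 78 − (3/2 − 1)·F = -8, so F = 172 and E = 258.

258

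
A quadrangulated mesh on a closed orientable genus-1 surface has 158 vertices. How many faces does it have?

χ = 2 − 2·1 = 0, and every face is a square so 4F = 2E.
V − E + F = 0 with E = 4F/2 gives 158 − (4/2 − 1)·F = 0, so F = 158 and E = 316.

158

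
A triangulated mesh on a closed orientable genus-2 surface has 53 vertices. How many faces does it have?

χ = 2 − 2·2 = -2, and every face is a triangle so 3F = 2E.
V − E + F = -2 with E = 3F/2 gives 53 − (3/2 − 1)·F = -2, so F = 110 and E = 165.

110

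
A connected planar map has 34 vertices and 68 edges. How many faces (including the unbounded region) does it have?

Euler's formula for a connected plane graph: V − E + F = 2, so F = 2 − 34 + 68 = 36.

36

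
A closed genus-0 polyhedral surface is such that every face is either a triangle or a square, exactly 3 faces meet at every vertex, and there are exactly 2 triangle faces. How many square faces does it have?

Let x be the number of squares; then F = 2 + x.
Edge–face incidences: 2E = 3·2 + 4·x = 6 + 4x.
Every vertex has degree 3, so 3V = 2E.
Euler: V − E + F = 2 ⇒ (2E)/3 − E + (2 + x) = 2.
Multiply by 6: 2·(2E) − 3·(2E) + 6·(2 + x) = 12, i.e. 12 + 6x − (6 + 4x) = 12.
Collecting terms: 2x + 6 = 12, so 2x = 6, so x = 3.
Then 2E = 6 + 4·3 = 18, so E = 9, V = 2E/3 = 6, F = 2 + 3 = 5.

3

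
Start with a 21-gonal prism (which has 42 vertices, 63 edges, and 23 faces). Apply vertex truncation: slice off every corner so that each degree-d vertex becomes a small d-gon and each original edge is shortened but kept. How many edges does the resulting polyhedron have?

189

Truncation replaces each original edge-end by a new vertex, so V′ = 2E = 126.
Each original edge survives, and each old vertex of degree d contributes d new edges; summing degrees gives Σd = 2E, so E′ = E + 2E = 3E = 189.
Each original face survives and each original vertex becomes one new face: F′ = F + V = 65.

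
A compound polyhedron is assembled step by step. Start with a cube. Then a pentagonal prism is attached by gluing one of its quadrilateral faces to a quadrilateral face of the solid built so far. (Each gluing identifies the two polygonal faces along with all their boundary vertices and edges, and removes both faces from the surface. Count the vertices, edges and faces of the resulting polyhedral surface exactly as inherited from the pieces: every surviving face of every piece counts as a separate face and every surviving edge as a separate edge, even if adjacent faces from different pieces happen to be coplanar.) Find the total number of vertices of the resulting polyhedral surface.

A cube: V=8, E=12, F=6.
Attach a pentagonal prism (V=10, E=15, F=7) along a 4-gon: merge 4 vertices and 4 edges, delete both glued faces → V=14, E=23, F=11.
Check: V − E + F = 14 − 23 + 11 = 2.

14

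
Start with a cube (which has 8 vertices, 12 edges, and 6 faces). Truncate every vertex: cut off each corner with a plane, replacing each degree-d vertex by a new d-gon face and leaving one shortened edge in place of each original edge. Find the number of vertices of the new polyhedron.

Truncation replaces each original edge-end by a new vertex, so V′ = 2E = 24.
Each original edge survives, and each old vertex of degree d contributes d new edges; summing degrees gives Σd = 2E, so E′ = E + 2E = 3E = 36.
Each original face survives and each original vertex becomes one new face: F′ = F + V = 14.

24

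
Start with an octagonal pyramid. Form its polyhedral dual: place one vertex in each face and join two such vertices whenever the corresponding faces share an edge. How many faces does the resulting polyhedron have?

The base solid has V = 9, E = 16, F = 9.
The dual swaps V and F and preserves E: V′ = F = 9, E′ = E = 16, F′ = V = 9.

9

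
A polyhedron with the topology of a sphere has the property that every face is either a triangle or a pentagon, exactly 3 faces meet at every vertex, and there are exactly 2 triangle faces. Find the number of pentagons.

6

Let x be the number of pentagons; then F = 2 + x.
Edge–face incidences: 2E = 3·2 + 5·x = 6 + 5x.
Every vertex has degree 3, so 3V = 2E.
Euler: V − E + F = 2 ⇒ (2E)/3 − E + (2 + x) = 2.
Multiply by 6: 2·(2E) − 3·(2E) + 6·(2 + x) = 12, i.e. 12 + 6x − (6 + 5x) = 12.
Collecting terms: x + 6 = 12, so x = 6.
Then 2E = 6 + 5·6 = 36, so E = 18, V = 2E/3 = 12, F = 2 + 6 = 8.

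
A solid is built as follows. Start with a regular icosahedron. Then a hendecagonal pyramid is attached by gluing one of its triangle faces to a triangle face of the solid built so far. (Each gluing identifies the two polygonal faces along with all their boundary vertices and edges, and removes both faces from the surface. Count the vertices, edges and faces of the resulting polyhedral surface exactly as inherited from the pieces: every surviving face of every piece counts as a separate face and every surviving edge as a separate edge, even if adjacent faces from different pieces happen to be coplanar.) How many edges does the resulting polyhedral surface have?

A regular icosahedron: V=12, E=30, F=20.
Attach a hendecagonal pyramid (V=12, E=22, F=12) along a 3-gon: merge 3 vertices and 3 edges, delete both glued faces → V=21, E=49, F=30.
Check: V − E + F = 21 − 49 + 30 = 2.

49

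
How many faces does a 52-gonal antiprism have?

106

An antiprism on an n-gon has two n-gon caps and 2n triangles: V = 2·52 = 104, E = 4·52 = 208, F = 2·52 + 2 = 106.
Check: V − E + F = 104 − 208 + 106 = 2.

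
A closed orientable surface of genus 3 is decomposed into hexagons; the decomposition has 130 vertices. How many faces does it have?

χ = 2 − 2·3 = -4, and every face is a hexagon so 6F = 2E.
V − E + F = -4 with E = 6F/2 gives 130 − (6/2 − 1)·F = -4, so F = 67 and E = 201.

67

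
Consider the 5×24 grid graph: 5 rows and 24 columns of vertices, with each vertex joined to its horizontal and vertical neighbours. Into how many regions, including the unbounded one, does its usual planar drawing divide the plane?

93

The grid has V = 5·24 = 120 vertices and E = 5·23 + 24·4 = 211 edges.
F = 2 − V + E = 2 − 120 + 211 = 93.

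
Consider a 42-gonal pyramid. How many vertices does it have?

43

A pyramid on an n-gon base has one n-gon and n triangles: V = 42 + 1 = 43, E = 2·42 = 84, F = 42 + 1 = 43.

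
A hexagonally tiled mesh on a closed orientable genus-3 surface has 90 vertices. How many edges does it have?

χ = 2 − 2·3 = -4, and every face is a hexagon so 6F = 2E.
V − E + F = -4 with E = 6F/2 gives 90 − (6/2 − 1)·F = -4, so F = 47 and E = 141.

141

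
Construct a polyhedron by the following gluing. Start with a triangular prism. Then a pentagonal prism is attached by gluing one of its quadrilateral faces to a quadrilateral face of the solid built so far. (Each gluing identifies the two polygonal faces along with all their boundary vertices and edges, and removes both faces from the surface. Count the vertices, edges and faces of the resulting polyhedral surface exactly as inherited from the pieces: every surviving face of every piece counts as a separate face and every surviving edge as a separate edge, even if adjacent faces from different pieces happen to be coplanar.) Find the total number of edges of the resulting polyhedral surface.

A triangular prism: V=6, E=9, F=5.
Attach a pentagonal prism (V=10, E=15, F=7) along a 4-gon: merge 4 vertices and 4 edges, delete both glued faces → V=12, E=20, F=10.
Check: V − E + F = 12 − 20 + 10 = 2.

20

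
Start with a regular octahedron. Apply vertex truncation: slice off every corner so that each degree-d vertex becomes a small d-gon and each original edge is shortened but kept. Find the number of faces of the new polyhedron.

The base solid has V = 6, E = 12, F = 8.
Truncation replaces each original edge-end by a new vertex, so V′ = 2E = 24.
Each original edge survives, and each old vertex of degree d contributes d new edges; summing degrees gives Σd = 2E, so E′ = E + 2E = 3E = 36.
Each original face survives and each original vertex becomes one new face: F′ = F + V = 14.

14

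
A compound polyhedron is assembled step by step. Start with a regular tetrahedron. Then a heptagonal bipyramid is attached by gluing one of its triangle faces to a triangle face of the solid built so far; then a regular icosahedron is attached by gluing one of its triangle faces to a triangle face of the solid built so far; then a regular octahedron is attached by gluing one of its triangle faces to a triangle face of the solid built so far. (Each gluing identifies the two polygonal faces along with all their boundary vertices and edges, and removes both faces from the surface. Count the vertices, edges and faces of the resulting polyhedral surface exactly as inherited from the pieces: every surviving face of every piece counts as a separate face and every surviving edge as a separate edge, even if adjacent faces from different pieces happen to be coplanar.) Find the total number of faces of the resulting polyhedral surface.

A regular tetrahedron: V=4, E=6, F=4.
Attach a heptagonal bipyramid (V=9, E=21, F=14) along a 3-gon: merge 3 vertices and 3 edges, delete both glued faces → V=10, E=24, F=16.
Attach a regular icosahedron (V=12, E=30, F=20) along a 3-gon: merge 3 vertices and 3 edges, delete both glued faces → V=19, E=51, F=34.
Attach a regular octahedron (V=6, E=12, F=8) along a 3-gon: merge 3 vertices and 3 edges, delete both glued faces → V=22, E=60, F=40.
Check: V − E + F = 22 − 60 + 40 = 2.

40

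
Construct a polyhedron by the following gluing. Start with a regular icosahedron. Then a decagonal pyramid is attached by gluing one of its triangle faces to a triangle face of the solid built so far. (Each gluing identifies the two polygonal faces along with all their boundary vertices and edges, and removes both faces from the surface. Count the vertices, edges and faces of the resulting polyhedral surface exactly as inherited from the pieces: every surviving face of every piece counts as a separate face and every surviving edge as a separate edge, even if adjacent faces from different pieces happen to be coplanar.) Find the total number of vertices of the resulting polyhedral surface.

20

A regular icosahedron: V=12, E=30, F=20.
Attach a decagonal pyramid (V=11, E=20, F=11) along a 3-gon: merge 3 vertices and 3 edges, delete both glued faces → V=20, E=47, F=29.
Check: V − E + F = 20 − 47 + 29 = 2.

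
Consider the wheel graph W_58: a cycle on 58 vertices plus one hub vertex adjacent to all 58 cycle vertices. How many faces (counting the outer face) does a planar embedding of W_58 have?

W_58 has V = 58 + 1 = 59 vertices and E = 2·58 = 116 edges.
By Euler's formula F = 2 − V + E = 2 − 59 + 116 = 59.

59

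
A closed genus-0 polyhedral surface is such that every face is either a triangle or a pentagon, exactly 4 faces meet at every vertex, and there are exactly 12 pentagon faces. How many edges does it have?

60

Let x be the number of triangles; then F = 12 + x.
Edge–face incidences: 2E = 5·12 + 3·x = 60 + 3x.
Every vertex has degree 4, so 4V = 2E.
Euler: V − E + F = 2 ⇒ (2E)/4 − E + (12 + x) = 2.
Multiply by 8: 2·(2E) − 4·(2E) + 8·(12 + x) = 16, i.e. 96 + 8x − 2·(60 + 3x) = 16.
Collecting terms: 2x − 24 = 16, so 2x = 40, so x = 20.
Then 2E = 60 + 3·20 = 120, so E = 60, V = 2E/4 = 30, F = 12 + 20 = 32.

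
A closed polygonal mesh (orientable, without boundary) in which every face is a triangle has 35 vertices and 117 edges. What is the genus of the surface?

Every face is a triangle and each edge borders two faces, so 3F = 2·117, giving F = 78.
χ = V − E + F = 35 − 117 + 78 = -4.
For a closed orientable surface χ = 2 − 2g, so g = (2 − (-4))/2 = 3.

3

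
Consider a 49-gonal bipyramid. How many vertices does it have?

A bipyramid over an n-gon has 2n triangular faces and n + 2 vertices: V = 49 + 2 = 51, E = 3·49 = 147, F = 2·49 = 98.
Check: V − E + F = 51 − 147 + 98 = 2.

51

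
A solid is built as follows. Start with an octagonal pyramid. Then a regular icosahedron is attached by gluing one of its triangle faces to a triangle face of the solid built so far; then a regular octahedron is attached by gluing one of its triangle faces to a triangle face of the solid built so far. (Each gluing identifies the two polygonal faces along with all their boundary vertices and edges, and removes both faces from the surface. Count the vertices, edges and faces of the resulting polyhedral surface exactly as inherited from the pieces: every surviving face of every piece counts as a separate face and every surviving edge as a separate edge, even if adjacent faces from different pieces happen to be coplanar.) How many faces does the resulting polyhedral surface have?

33

An octagonal pyramid: V=9, E=16, F=9.
Attach a regular icosahedron (V=12, E=30, F=20) along a 3-gon: merge 3 vertices and 3 edges, delete both glued faces → V=18, E=43, F=27.
Attach a regular octahedron (V=6, E=12, F=8) along a 3-gon: merge 3 vertices and 3 edges, delete both glued faces → V=21, E=52, F=33.
Check: V − E + F = 21 − 52 + 33 = 2.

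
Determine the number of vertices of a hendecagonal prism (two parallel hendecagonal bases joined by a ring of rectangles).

22

A prism on an n-gon has two n-gon bases and n rectangular sides: V = 2·11 = 22, E = 3·11 = 33, F = 11 + 2 = 13.
Check: V − E + F = 22 − 33 + 13 = 2.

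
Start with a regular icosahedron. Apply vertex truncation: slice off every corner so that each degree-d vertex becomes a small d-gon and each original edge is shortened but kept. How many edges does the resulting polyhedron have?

The base solid has V = 12, E = 30, F = 20.
Truncation replaces each original edge-end by a new vertex, so V′ = 2E = 60.
Each original edge survives, and each old vertex of degree d contributes d new edges; summing degrees gives Σd = 2E, so E′ = E + 2E = 3E = 90.
Each original face survives and each original vertex becomes one new face: F′ = F + V = 32.

90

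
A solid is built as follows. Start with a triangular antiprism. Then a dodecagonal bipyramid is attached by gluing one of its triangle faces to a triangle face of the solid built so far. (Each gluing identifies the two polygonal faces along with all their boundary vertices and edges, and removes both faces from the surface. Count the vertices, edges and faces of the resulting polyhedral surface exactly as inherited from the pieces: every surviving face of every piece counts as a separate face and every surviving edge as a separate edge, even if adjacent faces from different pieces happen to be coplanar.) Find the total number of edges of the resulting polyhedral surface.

45

A triangular antiprism: V=6, E=12, F=8.
Attach a dodecagonal bipyramid (V=14, E=36, F=24) along a 3-gon: merge 3 vertices and 3 edges, delete both glued faces → V=17, E=45, F=30.
Check: V − E + F = 17 − 45 + 30 = 2.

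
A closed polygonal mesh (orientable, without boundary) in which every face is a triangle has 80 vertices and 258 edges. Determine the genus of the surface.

Every face is a triangle and each edge borders two faces, so 3F = 2·258, giving F = 172.
χ = V − E + F = 80 − 258 + 172 = -6.
For a closed orientable surface χ = 2 − 2g, so g = (2 − (-6))/2 = 4.

4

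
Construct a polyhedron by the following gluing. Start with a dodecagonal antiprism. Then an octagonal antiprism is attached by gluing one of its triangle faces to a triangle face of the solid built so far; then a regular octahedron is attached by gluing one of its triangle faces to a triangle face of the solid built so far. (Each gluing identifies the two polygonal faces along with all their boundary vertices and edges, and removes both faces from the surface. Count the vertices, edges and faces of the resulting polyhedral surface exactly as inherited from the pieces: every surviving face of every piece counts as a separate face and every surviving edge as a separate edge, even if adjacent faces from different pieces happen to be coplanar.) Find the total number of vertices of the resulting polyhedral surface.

A dodecagonal antiprism: V=24, E=48, F=26.
Attach an octagonal antiprism (V=16, E=32, F=18) along a 3-gon: merge 3 vertices and 3 edges, delete both glued faces → V=37, E=77, F=42.
Attach a regular octahedron (V=6, E=12, F=8) along a 3-gon: merge 3 vertices and 3 edges, delete both glued faces → V=40, E=86, F=48.
Check: V − E + F = 40 − 86 + 48 = 2.

40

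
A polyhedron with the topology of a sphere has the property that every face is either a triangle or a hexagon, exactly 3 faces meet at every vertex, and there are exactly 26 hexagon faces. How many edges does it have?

Let x be the number of triangles; then F = 26 + x.
Edge–face incidences: 2E = 6·26 + 3·x = 156 + 3x.
Every vertex has degree 3, so 3V = 2E.
Euler: V − E + F = 2 ⇒ (2E)/3 − E + (26 + x) = 2.
Multiply by 6: 2·(2E) − 3·(2E) + 6·(26 + x) = 12, i.e. 156 + 6x − (156 + 3x) = 12.
Collecting terms: 3x = 12, so x = 4.
Then 2E = 156 + 3·4 = 168, so E = 84, V = 2E/3 = 56, F = 26 + 4 = 30.

84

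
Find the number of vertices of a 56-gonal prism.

A prism on an n-gon has two n-gon bases and n rectangular sides: V = 2·56 = 112, E = 3·56 = 168, F = 56 + 2 = 58.

112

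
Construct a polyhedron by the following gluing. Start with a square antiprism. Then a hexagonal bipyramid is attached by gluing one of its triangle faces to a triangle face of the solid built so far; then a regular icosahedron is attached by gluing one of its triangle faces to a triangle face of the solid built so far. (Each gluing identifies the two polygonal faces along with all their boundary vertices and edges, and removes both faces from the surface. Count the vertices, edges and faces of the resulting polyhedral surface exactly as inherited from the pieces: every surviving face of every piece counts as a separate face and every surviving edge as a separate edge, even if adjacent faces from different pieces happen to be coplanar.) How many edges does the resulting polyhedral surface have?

58

A square antiprism: V=8, E=16, F=10.
Attach a hexagonal bipyramid (V=8, E=18, F=12) along a 3-gon: merge 3 vertices and 3 edges, delete both glued faces → V=13, E=31, F=20.
Attach a regular icosahedron (V=12, E=30, F=20) along a 3-gon: merge 3 vertices and 3 edges, delete both glued faces → V=22, E=58, F=38.
Check: V − E + F = 22 − 58 + 38 = 2.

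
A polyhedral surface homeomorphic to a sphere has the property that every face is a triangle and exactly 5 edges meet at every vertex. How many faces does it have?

Each face has 3 edges and each edge borders two faces, so 2E = 3F.
Each vertex has degree 5, so 5V = 2E and hence V = 3F/5.
Euler: V − E + F = 2 ⇒ (3F/5) − (3F/2) + F = 2.
Multiply by 10: (6 − 15 + 10)F = 20, i.e. 1F = 20.
So F = 20, E = 3·20/2 = 30, V = 3·20/5 = 12.

20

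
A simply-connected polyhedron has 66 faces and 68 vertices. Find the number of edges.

Here V − E + F = 2.
E = V + F − (2) = 68 + 66 − (2) = 132.

132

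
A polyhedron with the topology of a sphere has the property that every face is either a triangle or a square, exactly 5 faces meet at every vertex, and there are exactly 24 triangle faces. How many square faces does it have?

Let x be the number of squares; then F = 24 + x.
Edge–face incidences: 2E = 3·24 + 4·x = 72 + 4x.
Every vertex has degree 5, so 5V = 2E.
Euler: V − E + F = 2 ⇒ (2E)/5 − E + (24 + x) = 2.
Multiply by 10: 2·(2E) − 5·(2E) + 10·(24 + x) = 20, i.e. 240 + 10x − 3·(72 + 4x) = 20.
Collecting terms: −2x + 24 = 20, so −2x = −4, so x = 2.
Then 2E = 72 + 4·2 = 80, so E = 40, V = 2E/5 = 16, F = 24 + 2 = 26.

2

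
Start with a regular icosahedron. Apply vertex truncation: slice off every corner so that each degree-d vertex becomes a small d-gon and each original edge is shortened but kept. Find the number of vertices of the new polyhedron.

The base solid has V = 12, E = 30, F = 20.
Truncation replaces each original edge-end by a new vertex, so V′ = 2E = 60.
Each original edge survives, and each old vertex of degree d contributes d new edges; summing degrees gives Σd = 2E, so E′ = E + 2E = 3E = 90.
Each original face survives and each original vertex becomes one new face: F′ = F + V = 32.

60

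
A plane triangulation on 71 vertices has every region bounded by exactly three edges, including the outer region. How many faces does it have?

In a plane triangulation 3F = 2E and V − E + F = 2, so F = 2V − 4 = 2·71 − 4 = 138.

138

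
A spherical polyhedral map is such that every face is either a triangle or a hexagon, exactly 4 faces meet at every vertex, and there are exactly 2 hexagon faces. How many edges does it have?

24

Let x be the number of triangles; then F = 2 + x.
Edge–face incidences: 2E = 6·2 + 3·x = 12 + 3x.
Every vertex has degree 4, so 4V = 2E.
Euler: V − E + F = 2 ⇒ (2E)/4 − E + (2 + x) = 2.
Multiply by 8: 2·(2E) − 4·(2E) + 8·(2 + x) = 16, i.e. 16 + 8x − 2·(12 + 3x) = 16.
Collecting terms: 2x − 8 = 16, so 2x = 24, so x = 12.
Then 2E = 12 + 3·12 = 48, so E = 24, V = 2E/4 = 12, F = 2 + 12 = 14.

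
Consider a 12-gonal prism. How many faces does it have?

A prism on an n-gon has two n-gon bases and n rectangular sides: V = 2·12 = 24, E = 3·12 = 36, F = 12 + 2 = 14.

14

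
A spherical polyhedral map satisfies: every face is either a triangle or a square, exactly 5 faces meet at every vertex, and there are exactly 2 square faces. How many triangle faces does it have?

Let x be the number of triangles; then F = 2 + x.
Edge–face incidences: 2E = 4·2 + 3·x = 8 + 3x.
Every vertex has degree 5, so 5V = 2E.
Euler: V − E + F = 2 ⇒ (2E)/5 − E + (2 + x) = 2.
Multiply by 10: 2·(2E) − 5·(2E) + 10·(2 + x) = 20, i.e. 20 + 10x − 3·(8 + 3x) = 20.
Collecting terms: x − 4 = 20, so x = 24.
Then 2E = 8 + 3·24 = 80, so E = 40, V = 2E/5 = 16, F = 2 + 24 = 26.

24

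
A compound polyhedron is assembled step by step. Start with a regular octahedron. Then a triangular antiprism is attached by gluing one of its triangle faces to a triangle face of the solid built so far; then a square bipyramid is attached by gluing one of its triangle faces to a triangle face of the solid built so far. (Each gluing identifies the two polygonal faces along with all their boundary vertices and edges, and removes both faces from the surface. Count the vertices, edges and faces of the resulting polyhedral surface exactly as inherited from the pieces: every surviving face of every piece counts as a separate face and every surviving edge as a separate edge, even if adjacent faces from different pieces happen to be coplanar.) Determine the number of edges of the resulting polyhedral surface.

30

A regular octahedron: V=6, E=12, F=8.
Attach a triangular antiprism (V=6, E=12, F=8) along a 3-gon: merge 3 vertices and 3 edges, delete both glued faces → V=9, E=21, F=14.
Attach a square bipyramid (V=6, E=12, F=8) along a 3-gon: merge 3 vertices and 3 edges, delete both glued faces → V=12, E=30, F=20.
Check: V − E + F = 12 − 30 + 20 = 2.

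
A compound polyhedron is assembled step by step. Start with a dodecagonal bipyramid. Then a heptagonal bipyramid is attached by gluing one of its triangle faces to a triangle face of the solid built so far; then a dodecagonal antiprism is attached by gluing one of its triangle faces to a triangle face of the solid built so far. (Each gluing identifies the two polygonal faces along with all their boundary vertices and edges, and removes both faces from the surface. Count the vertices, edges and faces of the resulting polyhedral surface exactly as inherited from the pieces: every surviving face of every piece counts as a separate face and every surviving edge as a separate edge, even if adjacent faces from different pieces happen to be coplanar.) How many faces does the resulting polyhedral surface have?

A dodecagonal bipyramid: V=14, E=36, F=24.
Attach a heptagonal bipyramid (V=9, E=21, F=14) along a 3-gon: merge 3 vertices and 3 edges, delete both glued faces → V=20, E=54, F=36.
Attach a dodecagonal antiprism (V=24, E=48, F=26) along a 3-gon: merge 3 vertices and 3 edges, delete both glued faces → V=41, E=99, F=60.
Check: V − E + F = 41 − 99 + 60 = 2.

60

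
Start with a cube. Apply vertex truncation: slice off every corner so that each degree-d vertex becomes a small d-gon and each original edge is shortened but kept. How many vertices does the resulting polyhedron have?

The base solid has V = 8, E = 12, F = 6.
Truncation replaces each original edge-end by a new vertex, so V′ = 2E = 24.
Each original edge survives, and each old vertex of degree d contributes d new edges; summing degrees gives Σd = 2E, so E′ = E + 2E = 3E = 36.
Each original face survives and each original vertex becomes one new face: F′ = F + V = 14.

24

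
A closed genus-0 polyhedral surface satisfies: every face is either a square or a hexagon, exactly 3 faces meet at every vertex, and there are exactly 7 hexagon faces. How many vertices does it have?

Let x be the number of squares; then F = 7 + x.
Edge–face incidences: 2E = 6·7 + 4·x = 42 + 4x.
Every vertex has degree 3, so 3V = 2E.
Euler: V − E + F = 2 ⇒ (2E)/3 − E + (7 + x) = 2.
Multiply by 6: 2·(2E) − 3·(2E) + 6·(7 + x) = 12, i.e. 42 + 6x − (42 + 4x) = 12.
Collecting terms: 2x = 12, so x = 6.
Then 2E = 42 + 4·6 = 66, so E = 33, V = 2E/3 = 22, F = 7 + 6 = 13.

22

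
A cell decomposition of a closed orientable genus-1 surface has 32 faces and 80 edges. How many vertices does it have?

48

For a closed orientable surface of genus 1, χ = 2 − 2·1 = 0.
V = 0 + E − F = 0 + 80 − 32 = 48.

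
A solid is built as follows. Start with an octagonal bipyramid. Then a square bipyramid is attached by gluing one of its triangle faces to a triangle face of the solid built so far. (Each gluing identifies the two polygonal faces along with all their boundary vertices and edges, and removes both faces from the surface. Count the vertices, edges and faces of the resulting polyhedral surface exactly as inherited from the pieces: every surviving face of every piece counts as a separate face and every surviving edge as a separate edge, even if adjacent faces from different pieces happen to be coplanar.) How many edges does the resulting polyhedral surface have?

33

An octagonal bipyramid: V=10, E=24, F=16.
Attach a square bipyramid (V=6, E=12, F=8) along a 3-gon: merge 3 vertices and 3 edges, delete both glued faces → V=13, E=33, F=22.
Check: V − E + F = 13 − 33 + 22 = 2.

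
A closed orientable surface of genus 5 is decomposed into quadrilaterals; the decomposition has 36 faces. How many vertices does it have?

28

χ = 2 − 2·5 = -8, and every face is a square so 4F = 2E.
E = 4·36/2 = 72. Then V = -8 + E − F = -8 + 72 − 36 = 28.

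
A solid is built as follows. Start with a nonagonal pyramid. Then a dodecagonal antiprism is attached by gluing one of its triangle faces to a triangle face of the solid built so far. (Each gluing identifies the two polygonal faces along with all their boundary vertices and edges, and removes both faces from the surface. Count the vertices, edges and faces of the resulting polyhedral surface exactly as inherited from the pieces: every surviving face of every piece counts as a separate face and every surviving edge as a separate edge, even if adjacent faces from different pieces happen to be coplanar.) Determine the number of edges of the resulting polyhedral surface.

A nonagonal pyramid: V=10, E=18, F=10.
Attach a dodecagonal antiprism (V=24, E=48, F=26) along a 3-gon: merge 3 vertices and 3 edges, delete both glued faces → V=31, E=63, F=34.
Check: V − E + F = 31 − 63 + 34 = 2.

63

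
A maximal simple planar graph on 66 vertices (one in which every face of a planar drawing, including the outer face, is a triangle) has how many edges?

In a plane triangulation 3F = 2E and V − E + F = 2, so E = 3V − 6 = 3·66 − 6 = 192.

192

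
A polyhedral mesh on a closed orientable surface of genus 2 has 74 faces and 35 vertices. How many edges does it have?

111

For a closed orientable surface of genus 2, χ = 2 − 2·2 = -2.
E = V + F − (-2) = 35 + 74 − (-2) = 111.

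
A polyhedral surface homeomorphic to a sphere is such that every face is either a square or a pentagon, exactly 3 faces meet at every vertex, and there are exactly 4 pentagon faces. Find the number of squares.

Let x be the number of squares; then F = 4 + x.
Edge–face incidences: 2E = 5·4 + 4·x = 20 + 4x.
Every vertex has degree 3, so 3V = 2E.
Euler: V − E + F = 2 ⇒ (2E)/3 − E + (4 + x) = 2.
Multiply by 6: 2·(2E) − 3·(2E) + 6·(4 + x) = 12, i.e. 24 + 6x − (20 + 4x) = 12.
Collecting terms: 2x + 4 = 12, so 2x = 8, so x = 4.
Then 2E = 20 + 4·4 = 36, so E = 18, V = 2E/3 = 12, F = 4 + 4 = 8.

4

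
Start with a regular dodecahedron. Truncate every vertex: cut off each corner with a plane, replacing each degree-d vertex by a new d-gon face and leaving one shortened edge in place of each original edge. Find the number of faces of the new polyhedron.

32

The base solid has V = 20, E = 30, F = 12.
Truncation replaces each original edge-end by a new vertex, so V′ = 2E = 60.
Each original edge survives, and each old vertex of degree d contributes d new edges; summing degrees gives Σd = 2E, so E′ = E + 2E = 3E = 90.
Each original face survives and each original vertex becomes one new face: F′ = F + V = 32.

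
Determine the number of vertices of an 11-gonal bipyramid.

13

A bipyramid over an n-gon has 2n triangular faces and n + 2 vertices: V = 11 + 2 = 13, E = 3·11 = 33, F = 2·11 = 22.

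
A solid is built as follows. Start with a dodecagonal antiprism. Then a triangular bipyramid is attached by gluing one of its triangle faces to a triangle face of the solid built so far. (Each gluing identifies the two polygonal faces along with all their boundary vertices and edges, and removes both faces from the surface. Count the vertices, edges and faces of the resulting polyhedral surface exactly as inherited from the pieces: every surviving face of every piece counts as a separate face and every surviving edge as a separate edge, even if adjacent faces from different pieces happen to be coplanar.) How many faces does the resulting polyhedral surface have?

30

A dodecagonal antiprism: V=24, E=48, F=26.
Attach a triangular bipyramid (V=5, E=9, F=6) along a 3-gon: merge 3 vertices and 3 edges, delete both glued faces → V=26, E=54, F=30.
Check: V − E + F = 26 − 54 + 30 = 2.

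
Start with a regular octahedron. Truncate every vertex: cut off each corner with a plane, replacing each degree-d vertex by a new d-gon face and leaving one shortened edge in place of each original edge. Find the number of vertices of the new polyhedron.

24

The base solid has V = 6, E = 12, F = 8.
Truncation replaces each original edge-end by a new vertex, so V′ = 2E = 24.
Each original edge survives, and each old vertex of degree d contributes d new edges; summing degrees gives Σd = 2E, so E′ = E + 2E = 3E = 36.
Each original face survives and each original vertex becomes one new face: F′ = F + V = 14.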